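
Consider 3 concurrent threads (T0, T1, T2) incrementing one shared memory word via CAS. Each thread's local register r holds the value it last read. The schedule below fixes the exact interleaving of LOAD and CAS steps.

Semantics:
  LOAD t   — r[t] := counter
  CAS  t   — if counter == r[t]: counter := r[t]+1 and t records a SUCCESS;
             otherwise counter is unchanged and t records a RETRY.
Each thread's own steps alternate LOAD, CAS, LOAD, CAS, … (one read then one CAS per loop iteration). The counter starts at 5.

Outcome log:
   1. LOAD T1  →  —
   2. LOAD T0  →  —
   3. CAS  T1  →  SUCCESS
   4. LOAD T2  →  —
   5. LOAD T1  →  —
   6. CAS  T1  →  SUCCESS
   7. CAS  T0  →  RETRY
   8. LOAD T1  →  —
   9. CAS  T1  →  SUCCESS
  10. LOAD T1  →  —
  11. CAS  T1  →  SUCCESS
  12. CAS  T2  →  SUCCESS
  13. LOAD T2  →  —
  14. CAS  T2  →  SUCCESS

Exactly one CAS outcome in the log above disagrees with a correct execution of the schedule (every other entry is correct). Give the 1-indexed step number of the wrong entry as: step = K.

Correct run:
   1) LOAD T1:  M=5  r_T1=5
   2) LOAD T0:  M=5  r_T0=5
   3) CAS  T1:  M=6  r_T1=5 ✓
   4) LOAD T2:  M=6  r_T2=6
   5) LOAD T1:  M=6  r_T1=6
   6) CAS  T1:  M=7  r_T1=6 ✓
   7) CAS  T0:  M=7  r_T0=5 ✗
   8) LOAD T1:  M=7  r_T1=7
   9) CAS  T1:  M=8  r_T1=7 ✓
  10) LOAD T1:  M=8  r_T1=8
  11) CAS  T1:  M=9  r_T1=8 ✓
  12) CAS  T2:  M=9  r_T2=6 ✗
  13) LOAD T2:  M=9  r_T2=9
  14) CAS  T2:  M=10  r_T2=9 ✓
Mismatch at 12.

step = 12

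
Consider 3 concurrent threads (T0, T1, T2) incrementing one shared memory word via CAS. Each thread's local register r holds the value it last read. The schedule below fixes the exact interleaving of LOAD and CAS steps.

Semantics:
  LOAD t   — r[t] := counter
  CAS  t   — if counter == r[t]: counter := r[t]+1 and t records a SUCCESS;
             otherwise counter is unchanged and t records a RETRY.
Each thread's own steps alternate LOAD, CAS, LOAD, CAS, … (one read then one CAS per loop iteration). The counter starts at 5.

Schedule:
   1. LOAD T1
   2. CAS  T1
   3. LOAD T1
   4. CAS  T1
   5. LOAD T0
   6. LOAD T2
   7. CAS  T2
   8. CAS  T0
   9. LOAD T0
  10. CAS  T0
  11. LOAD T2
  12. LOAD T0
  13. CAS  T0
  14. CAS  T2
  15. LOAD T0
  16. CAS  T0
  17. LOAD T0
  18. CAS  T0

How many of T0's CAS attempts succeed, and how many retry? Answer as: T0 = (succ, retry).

   1) LOAD T1:  M=5  r_T1=5
   2) CAS  T1:  M=6  r_T1=5 ✓
   3) LOAD T1:  M=6  r_T1=6
   4) CAS  T1:  M=7  r_T1=6 ✓
   5) LOAD T0:  M=7  r_T0=7
   6) LOAD T2:  M=7  r_T2=7
   7) CAS  T2:  M=8  r_T2=7 ✓
   8) CAS  T0:  M=8  r_T0=7 ✗
   9) LOAD T0:  M=8  r_T0=8
  10) CAS  T0:  M=9  r_T0=8 ✓
  11) LOAD T2:  M=9  r_T2=9
  12) LOAD T0:  M=9  r_T0=9
  13) CAS  T0:  M=10  r_T0=9 ✓
  14) CAS  T2:  M=10  r_T2=9 ✗
  15) LOAD T0:  M=10  r_T0=10
  16) CAS  T0:  M=11  r_T0=10 ✓
  17) LOAD T0:  M=11  r_T0=11
  18) CAS  T0:  M=12  r_T0=11 ✓

T0 = (4, 1)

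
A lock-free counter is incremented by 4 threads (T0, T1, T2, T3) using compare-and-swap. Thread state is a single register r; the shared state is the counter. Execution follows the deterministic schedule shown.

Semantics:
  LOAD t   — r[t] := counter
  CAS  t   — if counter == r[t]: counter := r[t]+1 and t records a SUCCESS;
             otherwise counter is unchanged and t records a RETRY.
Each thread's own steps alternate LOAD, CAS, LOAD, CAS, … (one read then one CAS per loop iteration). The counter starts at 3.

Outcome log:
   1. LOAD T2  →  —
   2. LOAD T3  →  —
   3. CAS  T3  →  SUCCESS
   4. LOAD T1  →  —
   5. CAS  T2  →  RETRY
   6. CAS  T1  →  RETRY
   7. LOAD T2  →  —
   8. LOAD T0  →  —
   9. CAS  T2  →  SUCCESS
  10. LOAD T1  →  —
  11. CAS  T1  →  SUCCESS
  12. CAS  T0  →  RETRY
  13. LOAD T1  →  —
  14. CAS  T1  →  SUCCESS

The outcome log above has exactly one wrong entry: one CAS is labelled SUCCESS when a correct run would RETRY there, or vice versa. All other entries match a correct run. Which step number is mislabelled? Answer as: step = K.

Reference trace:
T2 LOAD — after: cnt=3, r=3 — load
T3 LOAD — after: cnt=3, r=3 — load
T3 CAS — after: cnt=4, r=3 — ok
T1 LOAD — after: cnt=4, r=4 — load
T2 CAS — after: cnt=4, r=3 — retry
T1 CAS — after: cnt=5, r=4 — ok
T2 LOAD — after: cnt=5, r=5 — load
T0 LOAD — after: cnt=5, r=5 — load
T2 CAS — after: cnt=6, r=5 — ok
T1 LOAD — after: cnt=6, r=6 — load
T1 CAS — after: cnt=7, r=6 — ok
T0 CAS — after: cnt=7, r=5 — retry
T1 LOAD — after: cnt=7, r=7 — load
T1 CAS — after: cnt=8, r=7 — ok
Mismatch at 6.

step = 6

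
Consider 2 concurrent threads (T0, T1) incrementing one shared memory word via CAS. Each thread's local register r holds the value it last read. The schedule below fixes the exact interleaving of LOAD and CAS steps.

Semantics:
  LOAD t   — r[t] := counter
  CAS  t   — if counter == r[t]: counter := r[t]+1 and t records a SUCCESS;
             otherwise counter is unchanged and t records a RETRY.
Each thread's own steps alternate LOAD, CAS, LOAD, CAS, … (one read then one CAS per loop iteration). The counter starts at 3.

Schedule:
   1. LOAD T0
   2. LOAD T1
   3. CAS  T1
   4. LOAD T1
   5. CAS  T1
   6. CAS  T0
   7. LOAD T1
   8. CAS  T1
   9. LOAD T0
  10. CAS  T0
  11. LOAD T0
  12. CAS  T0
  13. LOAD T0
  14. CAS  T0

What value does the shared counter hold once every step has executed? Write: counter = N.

counter = 9

step 1: T0 LOAD ⇒ load; ctr=3 reg=3
step 2: T1 LOAD ⇒ load; ctr=3 reg=3
step 3: T1 CAS ⇒ ok; ctr=4 reg=3
step 4: T1 LOAD ⇒ load; ctr=4 reg=4
step 5: T1 CAS ⇒ ok; ctr=5 reg=4
step 6: T0 CAS ⇒ retry; ctr=5 reg=3
step 7: T1 LOAD ⇒ load; ctr=5 reg=5
step 8: T1 CAS ⇒ ok; ctr=6 reg=5
step 9: T0 LOAD ⇒ load; ctr=6 reg=6
step 10: T0 CAS ⇒ ok; ctr=7 reg=6
step 11: T0 LOAD ⇒ load; ctr=7 reg=7
step 12: T0 CAS ⇒ ok; ctr=8 reg=7
step 13: T0 LOAD ⇒ load; ctr=8 reg=8
step 14: T0 CAS ⇒ ok; ctr=9 reg=8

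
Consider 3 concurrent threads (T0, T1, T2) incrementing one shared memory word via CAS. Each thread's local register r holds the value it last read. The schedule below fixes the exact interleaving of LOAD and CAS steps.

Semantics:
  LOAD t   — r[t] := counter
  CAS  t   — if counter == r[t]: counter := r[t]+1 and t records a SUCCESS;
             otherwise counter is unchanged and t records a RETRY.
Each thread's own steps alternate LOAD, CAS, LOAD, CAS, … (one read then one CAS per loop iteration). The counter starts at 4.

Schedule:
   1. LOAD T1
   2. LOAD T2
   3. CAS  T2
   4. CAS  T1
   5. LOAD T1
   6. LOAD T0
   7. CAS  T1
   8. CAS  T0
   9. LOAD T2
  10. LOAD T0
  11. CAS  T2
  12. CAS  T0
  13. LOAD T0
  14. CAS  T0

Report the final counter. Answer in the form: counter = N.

counter = 8

   1) LOAD T1:  M=4  r_T1=4
   2) LOAD T2:  M=4  r_T2=4
   3) CAS  T2:  M=5  r_T2=4 ✓
   4) CAS  T1:  M=5  r_T1=4 ✗
   5) LOAD T1:  M=5  r_T1=5
   6) LOAD T0:  M=5  r_T0=5
   7) CAS  T1:  M=6  r_T1=5 ✓
   8) CAS  T0:  M=6  r_T0=5 ✗
   9) LOAD T2:  M=6  r_T2=6
  10) LOAD T0:  M=6  r_T0=6
  11) CAS  T2:  M=7  r_T2=6 ✓
  12) CAS  T0:  M=7  r_T0=6 ✗
  13) LOAD T0:  M=7  r_T0=7
  14) CAS  T0:  M=8  r_T0=7 ✓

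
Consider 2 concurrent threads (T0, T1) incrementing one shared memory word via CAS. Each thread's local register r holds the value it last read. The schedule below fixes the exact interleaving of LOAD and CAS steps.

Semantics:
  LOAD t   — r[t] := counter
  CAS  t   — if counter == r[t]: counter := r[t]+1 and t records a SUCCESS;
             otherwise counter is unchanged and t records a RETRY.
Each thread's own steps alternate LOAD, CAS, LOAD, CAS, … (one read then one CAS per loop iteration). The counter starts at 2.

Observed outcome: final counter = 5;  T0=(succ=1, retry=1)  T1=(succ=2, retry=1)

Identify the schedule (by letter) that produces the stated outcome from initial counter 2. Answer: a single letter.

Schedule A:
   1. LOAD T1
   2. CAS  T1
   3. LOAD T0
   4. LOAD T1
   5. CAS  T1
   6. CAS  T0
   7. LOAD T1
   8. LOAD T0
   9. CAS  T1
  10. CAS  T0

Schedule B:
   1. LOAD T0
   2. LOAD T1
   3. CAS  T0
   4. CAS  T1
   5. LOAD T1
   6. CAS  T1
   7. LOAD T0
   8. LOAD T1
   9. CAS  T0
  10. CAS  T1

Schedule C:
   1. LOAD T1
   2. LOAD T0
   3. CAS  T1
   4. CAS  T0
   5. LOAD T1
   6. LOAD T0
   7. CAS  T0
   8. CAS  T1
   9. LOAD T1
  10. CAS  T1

Tracing schedule C:
step 1: T1 LOAD ⇒ load; ctr=2 reg=2
step 2: T0 LOAD ⇒ load; ctr=2 reg=2
step 3: T1 CAS ⇒ ok; ctr=3 reg=2
step 4: T0 CAS ⇒ retry; ctr=3 reg=2
step 5: T1 LOAD ⇒ load; ctr=3 reg=3
step 6: T0 LOAD ⇒ load; ctr=3 reg=3
step 7: T0 CAS ⇒ ok; ctr=4 reg=3
step 8: T1 CAS ⇒ retry; ctr=4 reg=3
step 9: T1 LOAD ⇒ load; ctr=4 reg=4
step 10: T1 CAS ⇒ ok; ctr=5 reg=4

C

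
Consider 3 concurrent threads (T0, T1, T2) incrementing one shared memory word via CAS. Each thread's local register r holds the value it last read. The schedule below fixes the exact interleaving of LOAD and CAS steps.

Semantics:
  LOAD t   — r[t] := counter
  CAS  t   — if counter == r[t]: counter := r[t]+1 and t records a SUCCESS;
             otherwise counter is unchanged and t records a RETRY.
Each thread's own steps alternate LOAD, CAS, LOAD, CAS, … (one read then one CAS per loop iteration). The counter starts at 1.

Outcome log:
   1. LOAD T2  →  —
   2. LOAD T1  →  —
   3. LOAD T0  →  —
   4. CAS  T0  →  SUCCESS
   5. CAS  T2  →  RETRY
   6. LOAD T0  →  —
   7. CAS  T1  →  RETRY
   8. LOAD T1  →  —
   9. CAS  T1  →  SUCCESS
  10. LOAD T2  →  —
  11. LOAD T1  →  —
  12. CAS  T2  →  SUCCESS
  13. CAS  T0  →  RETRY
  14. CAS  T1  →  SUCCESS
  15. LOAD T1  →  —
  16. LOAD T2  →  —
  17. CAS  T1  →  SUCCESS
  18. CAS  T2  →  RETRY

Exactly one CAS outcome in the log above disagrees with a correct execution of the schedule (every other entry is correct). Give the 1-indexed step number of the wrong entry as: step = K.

step = 14

Reference trace:
1. LOAD T2 → mem=1 r[T2]=1 [LOAD]
2. LOAD T1 → mem=1 r[T1]=1 [LOAD]
3. LOAD T0 → mem=1 r[T0]=1 [LOAD]
4. CAS T0 → mem=2 r[T0]=1 [OK]
5. CAS T2 → mem=2 r[T2]=1 [RETRY]
6. LOAD T0 → mem=2 r[T0]=2 [LOAD]
7. CAS T1 → mem=2 r[T1]=1 [RETRY]
8. LOAD T1 → mem=2 r[T1]=2 [LOAD]
9. CAS T1 → mem=3 r[T1]=2 [OK]
10. LOAD T2 → mem=3 r[T2]=3 [LOAD]
11. LOAD T1 → mem=3 r[T1]=3 [LOAD]
12. CAS T2 → mem=4 r[T2]=3 [OK]
13. CAS T0 → mem=4 r[T0]=2 [RETRY]
14. CAS T1 → mem=4 r[T1]=3 [RETRY]
15. LOAD T1 → mem=4 r[T1]=4 [LOAD]
16. LOAD T2 → mem=4 r[T2]=4 [LOAD]
17. CAS T1 → mem=5 r[T1]=4 [OK]
18. CAS T2 → mem=5 r[T2]=4 [RETRY]
Flip is step 14.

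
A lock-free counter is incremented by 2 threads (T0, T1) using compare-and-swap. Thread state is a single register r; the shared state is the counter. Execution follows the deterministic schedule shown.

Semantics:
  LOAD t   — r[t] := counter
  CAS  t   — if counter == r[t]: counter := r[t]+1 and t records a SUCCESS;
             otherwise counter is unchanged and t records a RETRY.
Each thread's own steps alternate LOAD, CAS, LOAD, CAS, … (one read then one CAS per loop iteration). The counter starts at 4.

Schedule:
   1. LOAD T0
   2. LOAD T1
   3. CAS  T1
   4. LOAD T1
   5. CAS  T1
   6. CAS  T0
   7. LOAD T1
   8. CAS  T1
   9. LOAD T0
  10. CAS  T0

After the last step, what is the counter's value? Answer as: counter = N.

#1 T0 reads 4
#2 T1 reads 4
#3 T1 CAS(4→5) writes; counter now 5
#4 T1 reads 5
#5 T1 CAS(5→6) writes; counter now 6
#6 T0 CAS(4→5) fails; counter now 6
#7 T1 reads 6
#8 T1 CAS(6→7) writes; counter now 7
#9 T0 reads 7
#10 T0 CAS(7→8) writes; counter now 8

counter = 8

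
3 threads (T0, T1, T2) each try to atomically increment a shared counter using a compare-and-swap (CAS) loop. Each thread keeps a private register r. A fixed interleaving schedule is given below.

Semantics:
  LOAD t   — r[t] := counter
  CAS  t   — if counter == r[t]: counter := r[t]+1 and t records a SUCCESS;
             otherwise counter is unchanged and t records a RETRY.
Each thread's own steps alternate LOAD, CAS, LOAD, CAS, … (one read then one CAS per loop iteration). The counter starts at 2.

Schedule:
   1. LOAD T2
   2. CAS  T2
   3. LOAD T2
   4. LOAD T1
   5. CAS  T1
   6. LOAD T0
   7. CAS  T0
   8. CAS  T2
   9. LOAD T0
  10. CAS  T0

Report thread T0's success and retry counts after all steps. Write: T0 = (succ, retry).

T0 = (2, 0)

   1) LOAD T2:  M=2  r_T2=2
   2) CAS  T2:  M=3  r_T2=2 ✓
   3) LOAD T2:  M=3  r_T2=3
   4) LOAD T1:  M=3  r_T1=3
   5) CAS  T1:  M=4  r_T1=3 ✓
   6) LOAD T0:  M=4  r_T0=4
   7) CAS  T0:  M=5  r_T0=4 ✓
   8) CAS  T2:  M=5  r_T2=3 ✗
   9) LOAD T0:  M=5  r_T0=5
  10) CAS  T0:  M=6  r_T0=5 ✓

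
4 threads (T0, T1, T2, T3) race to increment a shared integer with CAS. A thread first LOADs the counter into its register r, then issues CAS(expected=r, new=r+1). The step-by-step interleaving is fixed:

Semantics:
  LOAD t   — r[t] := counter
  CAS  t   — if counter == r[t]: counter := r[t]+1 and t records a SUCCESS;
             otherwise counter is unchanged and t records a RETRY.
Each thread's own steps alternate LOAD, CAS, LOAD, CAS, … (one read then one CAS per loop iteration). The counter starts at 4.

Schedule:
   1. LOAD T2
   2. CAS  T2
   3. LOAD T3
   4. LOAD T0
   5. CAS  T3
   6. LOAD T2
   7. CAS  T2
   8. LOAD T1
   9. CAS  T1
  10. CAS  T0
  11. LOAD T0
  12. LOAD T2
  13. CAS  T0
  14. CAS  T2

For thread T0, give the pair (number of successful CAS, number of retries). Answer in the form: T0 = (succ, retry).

T0 = (1, 1)

T2 LOAD — after: cnt=4, r=4 — load
T2 CAS — after: cnt=5, r=4 — ok
T3 LOAD — after: cnt=5, r=5 — load
T0 LOAD — after: cnt=5, r=5 — load
T3 CAS — after: cnt=6, r=5 — ok
T2 LOAD — after: cnt=6, r=6 — load
T2 CAS — after: cnt=7, r=6 — ok
T1 LOAD — after: cnt=7, r=7 — load
T1 CAS — after: cnt=8, r=7 — ok
T0 CAS — after: cnt=8, r=5 — retry
T0 LOAD — after: cnt=8, r=8 — load
T2 LOAD — after: cnt=8, r=8 — load
T0 CAS — after: cnt=9, r=8 — ok
T2 CAS — after: cnt=9, r=8 — retry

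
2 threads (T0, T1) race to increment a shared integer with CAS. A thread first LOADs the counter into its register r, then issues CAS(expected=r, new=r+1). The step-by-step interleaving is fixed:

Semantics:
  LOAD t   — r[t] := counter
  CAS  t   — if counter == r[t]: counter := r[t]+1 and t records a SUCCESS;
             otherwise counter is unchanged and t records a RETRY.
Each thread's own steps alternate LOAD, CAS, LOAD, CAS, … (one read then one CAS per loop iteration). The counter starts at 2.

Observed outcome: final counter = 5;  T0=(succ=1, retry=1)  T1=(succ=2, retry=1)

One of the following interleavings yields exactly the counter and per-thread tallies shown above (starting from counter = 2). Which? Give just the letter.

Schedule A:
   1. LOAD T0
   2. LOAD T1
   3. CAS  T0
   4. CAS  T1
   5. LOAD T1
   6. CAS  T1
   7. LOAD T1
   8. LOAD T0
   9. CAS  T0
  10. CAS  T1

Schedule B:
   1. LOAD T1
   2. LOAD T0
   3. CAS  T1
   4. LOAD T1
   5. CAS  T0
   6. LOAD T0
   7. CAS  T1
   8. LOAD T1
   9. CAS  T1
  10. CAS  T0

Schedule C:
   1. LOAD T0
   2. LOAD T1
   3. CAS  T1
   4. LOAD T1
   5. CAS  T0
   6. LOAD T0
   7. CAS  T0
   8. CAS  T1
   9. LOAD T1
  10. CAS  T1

C

Run C:
[1] T0.load  rd  (counter 2, T0.r 2)
[2] T1.load  rd  (counter 2, T1.r 2)
[3] T1.cas  hit  (counter 3, T1.r 2)
[4] T1.load  rd  (counter 3, T1.r 3)
[5] T0.cas  miss  (counter 3, T0.r 2)
[6] T0.load  rd  (counter 3, T0.r 3)
[7] T0.cas  hit  (counter 4, T0.r 3)
[8] T1.cas  miss  (counter 4, T1.r 3)
[9] T1.load  rd  (counter 4, T1.r 4)
[10] T1.cas  hit  (counter 5, T1.r 4)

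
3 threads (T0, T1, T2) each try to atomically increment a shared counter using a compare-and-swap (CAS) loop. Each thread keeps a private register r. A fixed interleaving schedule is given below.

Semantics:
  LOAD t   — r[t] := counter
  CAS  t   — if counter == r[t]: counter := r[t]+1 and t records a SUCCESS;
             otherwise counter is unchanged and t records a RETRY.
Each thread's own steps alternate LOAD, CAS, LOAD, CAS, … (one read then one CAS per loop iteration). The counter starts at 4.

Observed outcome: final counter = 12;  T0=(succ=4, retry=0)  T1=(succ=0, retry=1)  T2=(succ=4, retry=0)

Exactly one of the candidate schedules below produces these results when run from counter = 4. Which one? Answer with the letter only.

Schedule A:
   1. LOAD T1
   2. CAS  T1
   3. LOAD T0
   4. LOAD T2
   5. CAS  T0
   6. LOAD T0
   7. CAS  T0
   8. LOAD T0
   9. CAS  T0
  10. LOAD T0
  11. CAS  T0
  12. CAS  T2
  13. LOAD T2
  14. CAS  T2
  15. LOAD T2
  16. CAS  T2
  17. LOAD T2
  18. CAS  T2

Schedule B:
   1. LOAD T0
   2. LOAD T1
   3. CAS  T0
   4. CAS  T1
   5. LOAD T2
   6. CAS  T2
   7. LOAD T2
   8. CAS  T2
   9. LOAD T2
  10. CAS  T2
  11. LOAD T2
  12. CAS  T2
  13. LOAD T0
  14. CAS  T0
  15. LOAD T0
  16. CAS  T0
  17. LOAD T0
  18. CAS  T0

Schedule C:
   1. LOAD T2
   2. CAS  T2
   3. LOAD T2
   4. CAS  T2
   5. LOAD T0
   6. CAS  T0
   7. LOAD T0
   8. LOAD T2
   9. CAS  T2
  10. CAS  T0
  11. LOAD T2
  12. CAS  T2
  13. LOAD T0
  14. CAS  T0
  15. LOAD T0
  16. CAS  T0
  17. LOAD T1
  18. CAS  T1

Simulating candidate B:
   1) LOAD T0:  M=4  r_T0=4
   2) LOAD T1:  M=4  r_T1=4
   3) CAS  T0:  M=5  r_T0=4 ✓
   4) CAS  T1:  M=5  r_T1=4 ✗
   5) LOAD T2:  M=5  r_T2=5
   6) CAS  T2:  M=6  r_T2=5 ✓
   7) LOAD T2:  M=6  r_T2=6
   8) CAS  T2:  M=7  r_T2=6 ✓
   9) LOAD T2:  M=7  r_T2=7
  10) CAS  T2:  M=8  r_T2=7 ✓
  11) LOAD T2:  M=8  r_T2=8
  12) CAS  T2:  M=9  r_T2=8 ✓
  13) LOAD T0:  M=9  r_T0=9
  14) CAS  T0:  M=10  r_T0=9 ✓
  15) LOAD T0:  M=10  r_T0=10
  16) CAS  T0:  M=11  r_T0=10 ✓
  17) LOAD T0:  M=11  r_T0=11
  18) CAS  T0:  M=12  r_T0=11 ✓

B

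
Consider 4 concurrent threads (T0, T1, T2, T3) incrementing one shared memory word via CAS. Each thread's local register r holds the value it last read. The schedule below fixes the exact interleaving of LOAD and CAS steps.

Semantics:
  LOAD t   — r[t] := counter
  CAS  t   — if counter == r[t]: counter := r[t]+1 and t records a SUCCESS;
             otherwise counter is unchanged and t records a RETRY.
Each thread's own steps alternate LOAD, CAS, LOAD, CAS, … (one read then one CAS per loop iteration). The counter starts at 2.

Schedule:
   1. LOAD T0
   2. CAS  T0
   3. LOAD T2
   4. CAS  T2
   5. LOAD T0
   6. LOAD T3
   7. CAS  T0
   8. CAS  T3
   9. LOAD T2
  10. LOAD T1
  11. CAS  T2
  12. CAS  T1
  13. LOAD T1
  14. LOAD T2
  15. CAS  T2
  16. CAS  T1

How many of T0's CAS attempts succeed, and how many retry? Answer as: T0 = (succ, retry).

#1 T0 reads 2
#2 T0 CAS(2→3) writes; counter now 3
#3 T2 reads 3
#4 T2 CAS(3→4) writes; counter now 4
#5 T0 reads 4
#6 T3 reads 4
#7 T0 CAS(4→5) writes; counter now 5
#8 T3 CAS(4→5) fails; counter now 5
#9 T2 reads 5
#10 T1 reads 5
#11 T2 CAS(5→6) writes; counter now 6
#12 T1 CAS(5→6) fails; counter now 6
#13 T1 reads 6
#14 T2 reads 6
#15 T2 CAS(6→7) writes; counter now 7
#16 T1 CAS(6→7) fails; counter now 7

T0 = (2, 0)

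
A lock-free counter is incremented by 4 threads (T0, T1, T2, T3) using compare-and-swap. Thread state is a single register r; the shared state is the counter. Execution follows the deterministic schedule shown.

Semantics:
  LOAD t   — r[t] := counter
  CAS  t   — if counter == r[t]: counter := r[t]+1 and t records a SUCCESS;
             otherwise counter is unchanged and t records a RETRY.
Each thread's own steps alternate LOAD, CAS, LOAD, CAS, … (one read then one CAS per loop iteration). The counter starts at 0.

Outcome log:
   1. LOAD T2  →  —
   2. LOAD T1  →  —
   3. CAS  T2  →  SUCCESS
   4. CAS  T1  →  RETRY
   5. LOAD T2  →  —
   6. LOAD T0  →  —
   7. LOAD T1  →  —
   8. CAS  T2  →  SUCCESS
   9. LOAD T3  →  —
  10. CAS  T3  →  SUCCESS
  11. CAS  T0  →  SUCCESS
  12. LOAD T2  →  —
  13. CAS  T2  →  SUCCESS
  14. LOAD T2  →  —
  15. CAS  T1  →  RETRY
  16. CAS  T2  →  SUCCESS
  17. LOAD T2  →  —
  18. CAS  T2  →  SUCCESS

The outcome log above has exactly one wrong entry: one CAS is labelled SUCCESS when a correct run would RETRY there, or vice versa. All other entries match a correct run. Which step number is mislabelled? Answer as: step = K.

Correct run:
   1) LOAD T2:  M=0  r_T2=0
   2) LOAD T1:  M=0  r_T1=0
   3) CAS  T2:  M=1  r_T2=0 ✓
   4) CAS  T1:  M=1  r_T1=0 ✗
   5) LOAD T2:  M=1  r_T2=1
   6) LOAD T0:  M=1  r_T0=1
   7) LOAD T1:  M=1  r_T1=1
   8) CAS  T2:  M=2  r_T2=1 ✓
   9) LOAD T3:  M=2  r_T3=2
  10) CAS  T3:  M=3  r_T3=2 ✓
  11) CAS  T0:  M=3  r_T0=1 ✗
  12) LOAD T2:  M=3  r_T2=3
  13) CAS  T2:  M=4  r_T2=3 ✓
  14) LOAD T2:  M=4  r_T2=4
  15) CAS  T1:  M=4  r_T1=1 ✗
  16) CAS  T2:  M=5  r_T2=4 ✓
  17) LOAD T2:  M=5  r_T2=5
  18) CAS  T2:  M=6  r_T2=5 ✓
Flip is step 11.

step = 11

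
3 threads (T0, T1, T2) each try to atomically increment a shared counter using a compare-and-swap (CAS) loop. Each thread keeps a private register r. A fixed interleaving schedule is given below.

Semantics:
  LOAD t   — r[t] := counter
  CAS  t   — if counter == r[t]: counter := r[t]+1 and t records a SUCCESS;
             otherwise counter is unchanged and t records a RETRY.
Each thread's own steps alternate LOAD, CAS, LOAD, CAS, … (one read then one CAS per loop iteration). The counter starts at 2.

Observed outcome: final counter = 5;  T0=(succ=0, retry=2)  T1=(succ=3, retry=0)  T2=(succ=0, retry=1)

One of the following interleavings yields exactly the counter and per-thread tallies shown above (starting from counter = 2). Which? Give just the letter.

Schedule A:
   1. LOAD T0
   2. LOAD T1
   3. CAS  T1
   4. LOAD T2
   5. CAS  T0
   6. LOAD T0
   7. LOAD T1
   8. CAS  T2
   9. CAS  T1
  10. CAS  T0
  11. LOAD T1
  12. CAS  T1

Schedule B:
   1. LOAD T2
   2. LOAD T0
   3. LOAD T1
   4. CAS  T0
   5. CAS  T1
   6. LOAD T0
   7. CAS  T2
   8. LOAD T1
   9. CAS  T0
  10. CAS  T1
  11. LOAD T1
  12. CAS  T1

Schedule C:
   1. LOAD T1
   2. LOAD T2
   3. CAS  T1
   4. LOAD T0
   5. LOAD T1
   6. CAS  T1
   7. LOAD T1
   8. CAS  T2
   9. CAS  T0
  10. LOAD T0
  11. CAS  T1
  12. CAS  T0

C

Tracing schedule C:
1. LOAD T1 → mem=2 r[T1]=2 [LOAD]
2. LOAD T2 → mem=2 r[T2]=2 [LOAD]
3. CAS T1 → mem=3 r[T1]=2 [OK]
4. LOAD T0 → mem=3 r[T0]=3 [LOAD]
5. LOAD T1 → mem=3 r[T1]=3 [LOAD]
6. CAS T1 → mem=4 r[T1]=3 [OK]
7. LOAD T1 → mem=4 r[T1]=4 [LOAD]
8. CAS T2 → mem=4 r[T2]=2 [RETRY]
9. CAS T0 → mem=4 r[T0]=3 [RETRY]
10. LOAD T0 → mem=4 r[T0]=4 [LOAD]
11. CAS T1 → mem=5 r[T1]=4 [OK]
12. CAS T0 → mem=5 r[T0]=4 [RETRY]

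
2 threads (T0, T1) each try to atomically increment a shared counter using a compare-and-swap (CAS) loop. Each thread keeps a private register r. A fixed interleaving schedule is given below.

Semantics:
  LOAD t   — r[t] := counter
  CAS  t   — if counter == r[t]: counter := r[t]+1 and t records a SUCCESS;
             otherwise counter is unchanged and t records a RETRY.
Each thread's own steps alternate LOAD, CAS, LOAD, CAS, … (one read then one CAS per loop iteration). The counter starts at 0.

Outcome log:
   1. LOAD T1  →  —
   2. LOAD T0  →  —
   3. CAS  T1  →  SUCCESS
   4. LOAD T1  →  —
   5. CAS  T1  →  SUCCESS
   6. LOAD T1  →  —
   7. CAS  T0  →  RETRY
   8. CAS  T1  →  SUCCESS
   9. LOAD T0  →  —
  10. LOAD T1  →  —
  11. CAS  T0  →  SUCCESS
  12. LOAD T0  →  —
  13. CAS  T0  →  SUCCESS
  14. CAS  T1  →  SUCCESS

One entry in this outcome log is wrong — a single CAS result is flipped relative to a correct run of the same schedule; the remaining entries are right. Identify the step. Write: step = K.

step = 14

Correct run:
step 1: T1 LOAD ⇒ load; ctr=0 reg=0
step 2: T0 LOAD ⇒ load; ctr=0 reg=0
step 3: T1 CAS ⇒ ok; ctr=1 reg=0
step 4: T1 LOAD ⇒ load; ctr=1 reg=1
step 5: T1 CAS ⇒ ok; ctr=2 reg=1
step 6: T1 LOAD ⇒ load; ctr=2 reg=2
step 7: T0 CAS ⇒ retry; ctr=2 reg=0
step 8: T1 CAS ⇒ ok; ctr=3 reg=2
step 9: T0 LOAD ⇒ load; ctr=3 reg=3
step 10: T1 LOAD ⇒ load; ctr=3 reg=3
step 11: T0 CAS ⇒ ok; ctr=4 reg=3
step 12: T0 LOAD ⇒ load; ctr=4 reg=4
step 13: T0 CAS ⇒ ok; ctr=5 reg=4
step 14: T1 CAS ⇒ retry; ctr=5 reg=3
Mismatch at 14.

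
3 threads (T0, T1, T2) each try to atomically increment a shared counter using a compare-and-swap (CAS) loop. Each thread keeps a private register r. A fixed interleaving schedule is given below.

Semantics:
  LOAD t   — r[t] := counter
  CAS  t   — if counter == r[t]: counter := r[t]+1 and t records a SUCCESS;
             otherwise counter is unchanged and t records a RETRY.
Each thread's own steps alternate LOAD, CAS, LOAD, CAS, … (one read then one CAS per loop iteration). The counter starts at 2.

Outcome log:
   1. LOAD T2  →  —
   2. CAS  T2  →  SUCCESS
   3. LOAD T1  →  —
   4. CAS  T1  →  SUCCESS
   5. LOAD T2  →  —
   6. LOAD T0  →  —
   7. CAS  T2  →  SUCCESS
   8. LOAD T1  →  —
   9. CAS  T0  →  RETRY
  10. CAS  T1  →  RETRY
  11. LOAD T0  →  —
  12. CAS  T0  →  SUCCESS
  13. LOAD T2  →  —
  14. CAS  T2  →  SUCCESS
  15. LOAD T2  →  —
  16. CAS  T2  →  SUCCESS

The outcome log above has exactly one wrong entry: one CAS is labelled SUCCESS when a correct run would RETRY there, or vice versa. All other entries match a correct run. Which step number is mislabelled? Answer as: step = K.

Correct run:
   1) LOAD T2:  M=2  r_T2=2
   2) CAS  T2:  M=3  r_T2=2 ✓
   3) LOAD T1:  M=3  r_T1=3
   4) CAS  T1:  M=4  r_T1=3 ✓
   5) LOAD T2:  M=4  r_T2=4
   6) LOAD T0:  M=4  r_T0=4
   7) CAS  T2:  M=5  r_T2=4 ✓
   8) LOAD T1:  M=5  r_T1=5
   9) CAS  T0:  M=5  r_T0=4 ✗
  10) CAS  T1:  M=6  r_T1=5 ✓
  11) LOAD T0:  M=6  r_T0=6
  12) CAS  T0:  M=7  r_T0=6 ✓
  13) LOAD T2:  M=7  r_T2=7
  14) CAS  T2:  M=8  r_T2=7 ✓
  15) LOAD T2:  M=8  r_T2=8
  16) CAS  T2:  M=9  r_T2=8 ✓
Flip is step 10.

step = 10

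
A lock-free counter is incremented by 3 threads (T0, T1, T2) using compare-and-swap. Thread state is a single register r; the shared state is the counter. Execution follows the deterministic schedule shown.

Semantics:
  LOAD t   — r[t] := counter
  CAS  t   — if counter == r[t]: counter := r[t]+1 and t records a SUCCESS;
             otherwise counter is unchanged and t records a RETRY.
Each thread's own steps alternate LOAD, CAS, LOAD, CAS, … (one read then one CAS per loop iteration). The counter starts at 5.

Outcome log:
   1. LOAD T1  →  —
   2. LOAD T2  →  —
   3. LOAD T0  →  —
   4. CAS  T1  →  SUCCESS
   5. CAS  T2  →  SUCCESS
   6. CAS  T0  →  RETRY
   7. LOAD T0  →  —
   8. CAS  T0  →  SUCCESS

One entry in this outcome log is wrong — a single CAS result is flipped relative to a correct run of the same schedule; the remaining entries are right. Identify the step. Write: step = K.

step = 5

Correct run:
#1 T1 reads 5
#2 T2 reads 5
#3 T0 reads 5
#4 T1 CAS(5→6) writes; counter now 6
#5 T2 CAS(5→6) fails; counter now 6
#6 T0 CAS(5→6) fails; counter now 6
#7 T0 reads 6
#8 T0 CAS(6→7) writes; counter now 7
Mismatch at 5.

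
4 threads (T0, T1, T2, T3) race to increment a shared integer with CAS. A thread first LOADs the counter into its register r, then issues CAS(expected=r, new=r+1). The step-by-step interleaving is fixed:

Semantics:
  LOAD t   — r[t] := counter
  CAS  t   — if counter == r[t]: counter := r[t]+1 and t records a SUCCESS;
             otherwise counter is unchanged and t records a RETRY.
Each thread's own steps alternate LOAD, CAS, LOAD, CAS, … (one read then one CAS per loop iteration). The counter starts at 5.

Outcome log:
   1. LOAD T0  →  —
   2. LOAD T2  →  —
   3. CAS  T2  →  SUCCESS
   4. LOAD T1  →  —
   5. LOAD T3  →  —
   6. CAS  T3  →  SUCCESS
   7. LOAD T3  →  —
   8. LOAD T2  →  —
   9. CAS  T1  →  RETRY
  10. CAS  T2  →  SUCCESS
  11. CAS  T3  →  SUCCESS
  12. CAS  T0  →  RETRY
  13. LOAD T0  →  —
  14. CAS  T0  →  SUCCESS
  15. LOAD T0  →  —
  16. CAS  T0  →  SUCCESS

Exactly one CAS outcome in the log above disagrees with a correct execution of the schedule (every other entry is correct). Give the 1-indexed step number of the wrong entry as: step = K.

Re-executing:
   1) LOAD T0:  M=5  r_T0=5
   2) LOAD T2:  M=5  r_T2=5
   3) CAS  T2:  M=6  r_T2=5 ✓
   4) LOAD T1:  M=6  r_T1=6
   5) LOAD T3:  M=6  r_T3=6
   6) CAS  T3:  M=7  r_T3=6 ✓
   7) LOAD T3:  M=7  r_T3=7
   8) LOAD T2:  M=7  r_T2=7
   9) CAS  T1:  M=7  r_T1=6 ✗
  10) CAS  T2:  M=8  r_T2=7 ✓
  11) CAS  T3:  M=8  r_T3=7 ✗
  12) CAS  T0:  M=8  r_T0=5 ✗
  13) LOAD T0:  M=8  r_T0=8
  14) CAS  T0:  M=9  r_T0=8 ✓
  15) LOAD T0:  M=9  r_T0=9
  16) CAS  T0:  M=10  r_T0=9 ✓
Log disagrees first at step 11.

step = 11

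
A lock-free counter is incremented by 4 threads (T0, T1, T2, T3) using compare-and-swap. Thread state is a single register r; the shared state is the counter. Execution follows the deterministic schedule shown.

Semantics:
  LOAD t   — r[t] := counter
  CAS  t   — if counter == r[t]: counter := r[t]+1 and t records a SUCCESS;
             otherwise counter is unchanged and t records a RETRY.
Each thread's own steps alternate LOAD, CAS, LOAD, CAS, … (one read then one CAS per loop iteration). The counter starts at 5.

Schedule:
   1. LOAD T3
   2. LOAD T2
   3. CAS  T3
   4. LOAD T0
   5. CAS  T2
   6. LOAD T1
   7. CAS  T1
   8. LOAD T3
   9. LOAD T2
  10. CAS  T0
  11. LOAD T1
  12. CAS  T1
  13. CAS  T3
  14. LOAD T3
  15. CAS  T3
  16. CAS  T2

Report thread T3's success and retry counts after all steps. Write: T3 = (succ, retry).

#1 T3 reads 5
#2 T2 reads 5
#3 T3 CAS(5→6) writes; counter now 6
#4 T0 reads 6
#5 T2 CAS(5→6) fails; counter now 6
#6 T1 reads 6
#7 T1 CAS(6→7) writes; counter now 7
#8 T3 reads 7
#9 T2 reads 7
#10 T0 CAS(6→7) fails; counter now 7
#11 T1 reads 7
#12 T1 CAS(7→8) writes; counter now 8
#13 T3 CAS(7→8) fails; counter now 8
#14 T3 reads 8
#15 T3 CAS(8→9) writes; counter now 9
#16 T2 CAS(7→8) fails; counter now 9

T3 = (2, 1)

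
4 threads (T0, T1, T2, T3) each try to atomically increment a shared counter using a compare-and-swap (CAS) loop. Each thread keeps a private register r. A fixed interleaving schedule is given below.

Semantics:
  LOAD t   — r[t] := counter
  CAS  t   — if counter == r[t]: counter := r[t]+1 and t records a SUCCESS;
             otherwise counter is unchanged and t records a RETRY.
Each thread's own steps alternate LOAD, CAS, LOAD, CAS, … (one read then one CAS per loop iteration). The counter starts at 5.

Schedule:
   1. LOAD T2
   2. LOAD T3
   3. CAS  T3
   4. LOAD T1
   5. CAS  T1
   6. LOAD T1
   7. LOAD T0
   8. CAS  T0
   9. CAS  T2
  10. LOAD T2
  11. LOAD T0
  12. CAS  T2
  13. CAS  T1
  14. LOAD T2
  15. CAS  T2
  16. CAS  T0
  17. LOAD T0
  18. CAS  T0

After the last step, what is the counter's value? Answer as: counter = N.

counter = 11

   1) LOAD T2:  M=5  r_T2=5
   2) LOAD T3:  M=5  r_T3=5
   3) CAS  T3:  M=6  r_T3=5 ✓
   4) LOAD T1:  M=6  r_T1=6
   5) CAS  T1:  M=7  r_T1=6 ✓
   6) LOAD T1:  M=7  r_T1=7
   7) LOAD T0:  M=7  r_T0=7
   8) CAS  T0:  M=8  r_T0=7 ✓
   9) CAS  T2:  M=8  r_T2=5 ✗
  10) LOAD T2:  M=8  r_T2=8
  11) LOAD T0:  M=8  r_T0=8
  12) CAS  T2:  M=9  r_T2=8 ✓
  13) CAS  T1:  M=9  r_T1=7 ✗
  14) LOAD T2:  M=9  r_T2=9
  15) CAS  T2:  M=10  r_T2=9 ✓
  16) CAS  T0:  M=10  r_T0=8 ✗
  17) LOAD T0:  M=10  r_T0=10
  18) CAS  T0:  M=11  r_T0=10 ✓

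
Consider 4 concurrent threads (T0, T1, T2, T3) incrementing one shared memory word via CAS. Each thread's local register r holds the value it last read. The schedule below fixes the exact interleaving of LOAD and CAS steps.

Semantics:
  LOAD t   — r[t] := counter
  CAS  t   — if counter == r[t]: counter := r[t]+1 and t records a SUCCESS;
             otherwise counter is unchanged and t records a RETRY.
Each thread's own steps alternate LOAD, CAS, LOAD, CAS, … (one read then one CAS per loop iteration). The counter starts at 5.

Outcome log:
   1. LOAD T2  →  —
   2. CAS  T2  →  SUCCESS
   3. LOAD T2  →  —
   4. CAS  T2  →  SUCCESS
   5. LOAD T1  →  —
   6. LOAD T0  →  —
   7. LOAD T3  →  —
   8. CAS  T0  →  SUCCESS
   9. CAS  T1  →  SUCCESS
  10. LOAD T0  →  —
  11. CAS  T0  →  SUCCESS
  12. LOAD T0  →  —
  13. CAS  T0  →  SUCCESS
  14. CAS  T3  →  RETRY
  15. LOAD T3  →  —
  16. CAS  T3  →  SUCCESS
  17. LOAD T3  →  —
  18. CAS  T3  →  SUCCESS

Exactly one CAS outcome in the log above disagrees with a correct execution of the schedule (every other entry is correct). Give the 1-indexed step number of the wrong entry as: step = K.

Correct run:
[1] T2.load  rd  (counter 5, T2.r 5)
[2] T2.cas  hit  (counter 6, T2.r 5)
[3] T2.load  rd  (counter 6, T2.r 6)
[4] T2.cas  hit  (counter 7, T2.r 6)
[5] T1.load  rd  (counter 7, T1.r 7)
[6] T0.load  rd  (counter 7, T0.r 7)
[7] T3.load  rd  (counter 7, T3.r 7)
[8] T0.cas  hit  (counter 8, T0.r 7)
[9] T1.cas  miss  (counter 8, T1.r 7)
[10] T0.load  rd  (counter 8, T0.r 8)
[11] T0.cas  hit  (counter 9, T0.r 8)
[12] T0.load  rd  (counter 9, T0.r 9)
[13] T0.cas  hit  (counter 10, T0.r 9)
[14] T3.cas  miss  (counter 10, T3.r 7)
[15] T3.load  rd  (counter 10, T3.r 10)
[16] T3.cas  hit  (counter 11, T3.r 10)
[17] T3.load  rd  (counter 11, T3.r 11)
[18] T3.cas  hit  (counter 12, T3.r 11)
Mismatch at 9.

step = 9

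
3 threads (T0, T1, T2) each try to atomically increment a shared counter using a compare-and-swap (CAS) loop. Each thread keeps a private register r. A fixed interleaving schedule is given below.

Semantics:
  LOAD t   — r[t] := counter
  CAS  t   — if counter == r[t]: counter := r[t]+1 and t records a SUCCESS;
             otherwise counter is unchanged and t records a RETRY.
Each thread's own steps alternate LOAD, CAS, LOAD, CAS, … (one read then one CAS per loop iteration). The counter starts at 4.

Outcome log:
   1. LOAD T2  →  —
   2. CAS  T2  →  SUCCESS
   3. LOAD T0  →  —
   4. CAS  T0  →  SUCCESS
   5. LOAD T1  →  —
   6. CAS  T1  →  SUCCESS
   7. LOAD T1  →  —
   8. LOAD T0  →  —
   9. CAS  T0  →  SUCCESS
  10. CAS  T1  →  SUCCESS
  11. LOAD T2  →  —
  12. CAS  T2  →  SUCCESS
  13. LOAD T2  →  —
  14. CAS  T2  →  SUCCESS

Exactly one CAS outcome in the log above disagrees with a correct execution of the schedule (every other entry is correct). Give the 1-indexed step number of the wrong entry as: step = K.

Correct run:
#1 T2 reads 4
#2 T2 CAS(4→5) writes; counter now 5
#3 T0 reads 5
#4 T0 CAS(5→6) writes; counter now 6
#5 T1 reads 6
#6 T1 CAS(6→7) writes; counter now 7
#7 T1 reads 7
#8 T0 reads 7
#9 T0 CAS(7→8) writes; counter now 8
#10 T1 CAS(7→8) fails; counter now 8
#11 T2 reads 8
#12 T2 CAS(8→9) writes; counter now 9
#13 T2 reads 9
#14 T2 CAS(9→10) writes; counter now 10
Flip is step 10.

step = 10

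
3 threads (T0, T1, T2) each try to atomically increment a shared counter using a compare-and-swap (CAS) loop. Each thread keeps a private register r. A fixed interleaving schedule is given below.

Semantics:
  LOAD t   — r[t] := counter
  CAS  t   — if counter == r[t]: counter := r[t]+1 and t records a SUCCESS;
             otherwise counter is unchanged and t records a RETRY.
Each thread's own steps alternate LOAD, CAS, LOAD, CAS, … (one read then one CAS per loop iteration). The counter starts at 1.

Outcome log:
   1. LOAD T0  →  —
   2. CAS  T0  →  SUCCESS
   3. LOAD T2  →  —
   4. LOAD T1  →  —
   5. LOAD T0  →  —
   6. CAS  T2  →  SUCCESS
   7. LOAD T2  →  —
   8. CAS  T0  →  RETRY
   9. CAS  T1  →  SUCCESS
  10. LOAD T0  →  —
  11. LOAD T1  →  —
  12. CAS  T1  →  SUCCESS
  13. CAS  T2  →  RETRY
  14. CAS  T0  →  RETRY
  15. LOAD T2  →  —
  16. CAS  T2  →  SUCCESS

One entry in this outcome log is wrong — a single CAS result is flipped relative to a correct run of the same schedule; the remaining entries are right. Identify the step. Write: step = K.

step = 9

Reference trace:
step 1: T0 LOAD ⇒ load; ctr=1 reg=1
step 2: T0 CAS ⇒ ok; ctr=2 reg=1
step 3: T2 LOAD ⇒ load; ctr=2 reg=2
step 4: T1 LOAD ⇒ load; ctr=2 reg=2
step 5: T0 LOAD ⇒ load; ctr=2 reg=2
step 6: T2 CAS ⇒ ok; ctr=3 reg=2
step 7: T2 LOAD ⇒ load; ctr=3 reg=3
step 8: T0 CAS ⇒ retry; ctr=3 reg=2
step 9: T1 CAS ⇒ retry; ctr=3 reg=2
step 10: T0 LOAD ⇒ load; ctr=3 reg=3
step 11: T1 LOAD ⇒ load; ctr=3 reg=3
step 12: T1 CAS ⇒ ok; ctr=4 reg=3
step 13: T2 CAS ⇒ retry; ctr=4 reg=3
step 14: T0 CAS ⇒ retry; ctr=4 reg=3
step 15: T2 LOAD ⇒ load; ctr=4 reg=4
step 16: T2 CAS ⇒ ok; ctr=5 reg=4
Flip is step 9.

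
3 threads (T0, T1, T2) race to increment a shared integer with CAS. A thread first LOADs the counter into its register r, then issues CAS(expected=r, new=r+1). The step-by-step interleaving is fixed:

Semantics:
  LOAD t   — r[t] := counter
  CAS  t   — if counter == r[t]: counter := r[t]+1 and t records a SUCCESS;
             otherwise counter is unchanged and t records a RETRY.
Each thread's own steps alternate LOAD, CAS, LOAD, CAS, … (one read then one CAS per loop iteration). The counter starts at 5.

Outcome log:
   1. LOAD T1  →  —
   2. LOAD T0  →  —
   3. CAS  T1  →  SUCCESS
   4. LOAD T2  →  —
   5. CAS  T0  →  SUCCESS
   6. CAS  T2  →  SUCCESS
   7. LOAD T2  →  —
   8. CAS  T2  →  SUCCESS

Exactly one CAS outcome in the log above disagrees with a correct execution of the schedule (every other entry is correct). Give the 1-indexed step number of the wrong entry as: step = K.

Reference trace:
1. LOAD T1 → mem=5 r[T1]=5 [LOAD]
2. LOAD T0 → mem=5 r[T0]=5 [LOAD]
3. CAS T1 → mem=6 r[T1]=5 [OK]
4. LOAD T2 → mem=6 r[T2]=6 [LOAD]
5. CAS T0 → mem=6 r[T0]=5 [RETRY]
6. CAS T2 → mem=7 r[T2]=6 [OK]
7. LOAD T2 → mem=7 r[T2]=7 [LOAD]
8. CAS T2 → mem=8 r[T2]=7 [OK]
Mismatch at 5.

step = 5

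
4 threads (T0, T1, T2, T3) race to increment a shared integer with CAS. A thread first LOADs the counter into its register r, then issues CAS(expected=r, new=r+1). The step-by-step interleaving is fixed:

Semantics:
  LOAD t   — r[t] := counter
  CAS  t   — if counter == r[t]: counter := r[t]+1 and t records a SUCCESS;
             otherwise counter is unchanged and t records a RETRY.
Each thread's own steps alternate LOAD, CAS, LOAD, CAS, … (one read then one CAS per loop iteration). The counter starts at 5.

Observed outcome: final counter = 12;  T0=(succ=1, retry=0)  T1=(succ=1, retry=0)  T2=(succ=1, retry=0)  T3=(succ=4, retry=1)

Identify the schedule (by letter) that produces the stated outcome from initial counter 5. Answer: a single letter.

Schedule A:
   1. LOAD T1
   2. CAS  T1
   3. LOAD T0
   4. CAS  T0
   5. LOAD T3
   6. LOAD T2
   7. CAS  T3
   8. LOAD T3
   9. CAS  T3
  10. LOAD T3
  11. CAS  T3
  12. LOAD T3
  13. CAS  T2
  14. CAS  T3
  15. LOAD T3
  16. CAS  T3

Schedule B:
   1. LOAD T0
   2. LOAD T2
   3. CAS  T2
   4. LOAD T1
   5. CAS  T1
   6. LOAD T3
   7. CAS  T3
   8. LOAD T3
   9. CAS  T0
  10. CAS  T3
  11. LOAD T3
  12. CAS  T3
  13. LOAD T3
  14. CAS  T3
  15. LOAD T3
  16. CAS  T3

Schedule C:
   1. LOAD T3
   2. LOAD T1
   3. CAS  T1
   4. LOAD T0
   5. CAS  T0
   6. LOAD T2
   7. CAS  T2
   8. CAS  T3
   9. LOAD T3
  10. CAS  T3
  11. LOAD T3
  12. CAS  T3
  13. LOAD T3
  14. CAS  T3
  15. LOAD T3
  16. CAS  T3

Simulating candidate C:
   1) LOAD T3:  M=5  r_T3=5
   2) LOAD T1:  M=5  r_T1=5
   3) CAS  T1:  M=6  r_T1=5 ✓
   4) LOAD T0:  M=6  r_T0=6
   5) CAS  T0:  M=7  r_T0=6 ✓
   6) LOAD T2:  M=7  r_T2=7
   7) CAS  T2:  M=8  r_T2=7 ✓
   8) CAS  T3:  M=8  r_T3=5 ✗
   9) LOAD T3:  M=8  r_T3=8
  10) CAS  T3:  M=9  r_T3=8 ✓
  11) LOAD T3:  M=9  r_T3=9
  12) CAS  T3:  M=10  r_T3=9 ✓
  13) LOAD T3:  M=10  r_T3=10
  14) CAS  T3:  M=11  r_T3=10 ✓
  15) LOAD T3:  M=11  r_T3=11
  16) CAS  T3:  M=12  r_T3=11 ✓

C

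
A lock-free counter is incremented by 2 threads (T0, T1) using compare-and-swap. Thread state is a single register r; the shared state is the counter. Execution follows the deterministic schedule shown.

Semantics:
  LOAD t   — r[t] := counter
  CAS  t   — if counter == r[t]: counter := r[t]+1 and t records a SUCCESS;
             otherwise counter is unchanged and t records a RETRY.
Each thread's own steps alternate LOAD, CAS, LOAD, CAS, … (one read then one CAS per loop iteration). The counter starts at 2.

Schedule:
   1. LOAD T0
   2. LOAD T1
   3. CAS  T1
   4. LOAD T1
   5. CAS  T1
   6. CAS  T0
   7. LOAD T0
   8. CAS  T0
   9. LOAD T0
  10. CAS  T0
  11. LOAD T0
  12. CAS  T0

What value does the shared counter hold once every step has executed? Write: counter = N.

counter = 7

   1) LOAD T0:  M=2  r_T0=2
   2) LOAD T1:  M=2  r_T1=2
   3) CAS  T1:  M=3  r_T1=2 ✓
   4) LOAD T1:  M=3  r_T1=3
   5) CAS  T1:  M=4  r_T1=3 ✓
   6) CAS  T0:  M=4  r_T0=2 ✗
   7) LOAD T0:  M=4  r_T0=4
   8) CAS  T0:  M=5  r_T0=4 ✓
   9) LOAD T0:  M=5  r_T0=5
  10) CAS  T0:  M=6  r_T0=5 ✓
  11) LOAD T0:  M=6  r_T0=6
  12) CAS  T0:  M=7  r_T0=6 ✓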